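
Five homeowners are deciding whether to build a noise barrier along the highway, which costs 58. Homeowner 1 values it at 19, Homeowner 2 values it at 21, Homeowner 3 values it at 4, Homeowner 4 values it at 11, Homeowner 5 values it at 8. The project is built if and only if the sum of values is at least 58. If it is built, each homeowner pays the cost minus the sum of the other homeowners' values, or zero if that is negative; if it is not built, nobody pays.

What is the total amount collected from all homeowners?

Total value 63 ≥ cost 58, so it is built.
Homeowner 1: others sum to 44; max(0, 58 - 44) = 14.
Homeowner 2: others sum to 42; max(0, 58 - 42) = 16.
Homeowner 3: others sum to 59; max(0, 58 - 59) = 0.
Homeowner 4: others sum to 52; max(0, 58 - 52) = 6.
Homeowner 5: others sum to 55; max(0, 58 - 55) = 3.
Total collected = 14 + 16 + 0 + 6 + 3 = 39.

39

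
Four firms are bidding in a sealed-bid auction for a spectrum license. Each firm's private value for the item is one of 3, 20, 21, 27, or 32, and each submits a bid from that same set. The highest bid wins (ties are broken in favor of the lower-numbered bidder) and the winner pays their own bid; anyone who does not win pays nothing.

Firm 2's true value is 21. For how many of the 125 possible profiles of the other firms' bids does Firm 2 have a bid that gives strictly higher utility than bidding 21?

Others bid (3, 3, 3): truth gives 0; bid 20 gives 1 > 0. Violating.
Others bid (3, 3, 20): truth gives 0; bid 20 gives 1 > 0. Violating.
Others bid (3, 20, 3): truth gives 0; bid 20 gives 1 > 0. Violating.
Others bid (3, 20, 20): truth gives 0; bid 20 gives 1 > 0. Violating.
Others bid (3, 3, 21): truth gives 0; no alternative beats it.
Others bid (3, 3, 27): truth gives 0; no alternative beats it.
(Checking all 125 profiles: 4 have a profitable deviation, 121 do not.)

4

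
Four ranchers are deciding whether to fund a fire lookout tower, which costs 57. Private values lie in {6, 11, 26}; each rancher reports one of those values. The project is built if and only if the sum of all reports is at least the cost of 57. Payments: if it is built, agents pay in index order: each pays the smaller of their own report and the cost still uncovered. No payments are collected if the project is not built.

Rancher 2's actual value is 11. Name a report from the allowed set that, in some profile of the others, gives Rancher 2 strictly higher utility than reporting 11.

6

Suppose Rancher 1 reports 6, Rancher 3 reports 26 and Rancher 4 reports 26.
Report 11: project built, pays 11, utility 11 - 11 = 0.
Report 6: project built, pays 6, utility 11 - 6 = 5.
So reporting 6 beats truth here (5 > 0).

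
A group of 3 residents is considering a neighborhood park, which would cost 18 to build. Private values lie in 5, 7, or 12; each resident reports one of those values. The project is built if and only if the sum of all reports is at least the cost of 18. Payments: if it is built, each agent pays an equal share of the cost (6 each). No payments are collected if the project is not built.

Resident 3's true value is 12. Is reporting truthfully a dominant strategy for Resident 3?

Check each profile of the others' reports and compare truth against every alternative report.
Others report (5, 5): truth gives 6, best alternative gives 0.
Others report (5, 7): truth gives 6, best alternative gives 6.
Others report (5, 12): truth gives 6, best alternative gives 6.
Others report (7, 5): truth gives 6, best alternative gives 6.
Others report (7, 7): truth gives 6, best alternative gives 6.
Others report (7, 12): truth gives 6, best alternative gives 6.
(Remaining 3 profiles checked similarly; truth is weakly best in each.)
In every case the truthful report is at least as good as any alternative, so it is a dominant strategy.

Yes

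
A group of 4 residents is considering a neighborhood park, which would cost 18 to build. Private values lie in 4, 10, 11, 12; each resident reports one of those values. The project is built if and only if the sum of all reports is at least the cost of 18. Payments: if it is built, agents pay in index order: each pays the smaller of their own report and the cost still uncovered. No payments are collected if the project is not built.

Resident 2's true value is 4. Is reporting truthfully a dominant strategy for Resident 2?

Yes

Check each profile of the others' reports and compare truth against every alternative report.
Others report (4, 4, 4): truth gives 0, best alternative gives -6.
Others report (4, 4, 10): truth gives 0, best alternative gives -6.
Others report (4, 4, 11): truth gives 0, best alternative gives -6.
Others report (4, 4, 12): truth gives 0, best alternative gives -6.
Others report (4, 10, 4): truth gives 0, best alternative gives -6.
Others report (4, 10, 10): truth gives 0, best alternative gives -6.
(Remaining 58 profiles checked similarly; truth is weakly best in each.)
In every case the truthful report is at least as good as any alternative, so it is a dominant strategy.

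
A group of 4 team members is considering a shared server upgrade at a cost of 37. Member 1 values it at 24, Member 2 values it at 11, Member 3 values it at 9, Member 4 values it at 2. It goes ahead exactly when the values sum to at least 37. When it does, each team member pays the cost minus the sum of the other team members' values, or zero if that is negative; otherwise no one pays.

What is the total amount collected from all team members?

Total value 46 ≥ cost 37, so it is built.
Member 1: others sum to 22; max(0, 37 - 22) = 15.
Member 2: others sum to 35; max(0, 37 - 35) = 2.
Member 3: others sum to 37; max(0, 37 - 37) = 0.
Member 4: others sum to 44; max(0, 37 - 44) = 0.
Total collected = 15 + 2 + 0 + 0 = 17.

17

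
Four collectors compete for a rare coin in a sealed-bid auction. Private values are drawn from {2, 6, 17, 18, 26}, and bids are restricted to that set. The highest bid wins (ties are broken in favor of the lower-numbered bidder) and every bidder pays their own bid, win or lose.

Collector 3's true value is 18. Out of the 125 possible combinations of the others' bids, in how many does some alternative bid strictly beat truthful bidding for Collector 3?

101

Others bid (2, 2, 2): truth gives 0; bid 6 gives 12 > 0. Violating.
Others bid (2, 2, 6): truth gives 0; bid 6 gives 12 > 0. Violating.
Others bid (2, 2, 17): truth gives 0; bid 17 gives 1 > 0. Violating.
Others bid (2, 2, 26): truth gives -18; bid 2 gives -2 > -18. Violating.
Others bid (2, 2, 18): truth gives 0; no alternative beats it.
Others bid (2, 6, 18): truth gives 0; no alternative beats it.
(Checking all 125 profiles: 101 have a profitable deviation, 24 do not.)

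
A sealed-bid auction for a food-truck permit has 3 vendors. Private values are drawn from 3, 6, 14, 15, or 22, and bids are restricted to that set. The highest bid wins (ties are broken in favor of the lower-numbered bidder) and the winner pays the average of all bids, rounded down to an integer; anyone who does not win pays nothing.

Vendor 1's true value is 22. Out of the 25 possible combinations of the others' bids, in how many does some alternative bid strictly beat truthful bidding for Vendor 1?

Others bid (3, 3): truth gives 13; bid 3 gives 19 > 13. Violating.
Others bid (3, 6): truth gives 12; bid 6 gives 17 > 12. Violating.
Others bid (3, 14): truth gives 9; bid 14 gives 12 > 9. Violating.
Others bid (3, 15): truth gives 9; bid 15 gives 11 > 9. Violating.
Others bid (3, 22): truth gives 7; no alternative beats it.
Others bid (6, 22): truth gives 6; no alternative beats it.
(Checking all 25 profiles: 16 have a profitable deviation, 9 do not.)

16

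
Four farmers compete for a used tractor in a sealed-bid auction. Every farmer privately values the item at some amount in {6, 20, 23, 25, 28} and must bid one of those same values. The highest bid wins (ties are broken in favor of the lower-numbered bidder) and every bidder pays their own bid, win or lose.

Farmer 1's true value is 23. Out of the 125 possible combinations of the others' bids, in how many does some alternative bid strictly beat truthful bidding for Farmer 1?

106

Others bid (6, 6, 6): truth gives 0; bid 6 gives 17 > 0. Violating.
Others bid (6, 6, 20): truth gives 0; bid 20 gives 3 > 0. Violating.
Others bid (6, 6, 25): truth gives -23; bid 25 gives -2 > -23. Violating.
Others bid (6, 6, 28): truth gives -23; bid 28 gives -5 > -23. Violating.
Others bid (6, 6, 23): truth gives 0; no alternative beats it.
Others bid (6, 20, 23): truth gives 0; no alternative beats it.
(Checking all 125 profiles: 106 have a profitable deviation, 19 do not.)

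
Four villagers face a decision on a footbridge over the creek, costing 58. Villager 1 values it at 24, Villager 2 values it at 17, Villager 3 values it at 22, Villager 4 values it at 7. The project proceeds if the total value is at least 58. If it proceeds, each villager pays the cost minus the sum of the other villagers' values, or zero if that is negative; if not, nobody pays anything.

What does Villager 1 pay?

12

Total value 70 ≥ cost 58, so the project is built.
The other villagers' values sum to 46.
Cost minus that sum is 58 - 46 = 12.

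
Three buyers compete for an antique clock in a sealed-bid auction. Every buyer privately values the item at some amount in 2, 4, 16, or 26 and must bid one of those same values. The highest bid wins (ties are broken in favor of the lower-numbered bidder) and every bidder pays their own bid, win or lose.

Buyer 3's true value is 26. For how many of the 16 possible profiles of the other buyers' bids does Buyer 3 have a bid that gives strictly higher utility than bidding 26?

11

Others bid (2, 2): truth gives 0; bid 4 gives 22 > 0. Violating.
Others bid (2, 4): truth gives 0; bid 16 gives 10 > 0. Violating.
Others bid (2, 26): truth gives -26; bid 2 gives -2 > -26. Violating.
Others bid (4, 2): truth gives 0; bid 16 gives 10 > 0. Violating.
Others bid (2, 16): truth gives 0; no alternative beats it.
Others bid (4, 16): truth gives 0; no alternative beats it.
(Checking all 16 profiles: 11 have a profitable deviation, 5 do not.)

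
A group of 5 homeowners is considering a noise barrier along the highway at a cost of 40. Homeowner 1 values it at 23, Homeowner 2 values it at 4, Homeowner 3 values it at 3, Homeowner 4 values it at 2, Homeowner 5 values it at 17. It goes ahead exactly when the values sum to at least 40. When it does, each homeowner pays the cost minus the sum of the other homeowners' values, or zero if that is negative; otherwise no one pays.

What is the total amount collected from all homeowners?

22

Total value 49 ≥ cost 40, so it is built.
Homeowner 1: others sum to 26; max(0, 40 - 26) = 14.
Homeowner 2: others sum to 45; max(0, 40 - 45) = 0.
Homeowner 3: others sum to 46; max(0, 40 - 46) = 0.
Homeowner 4: others sum to 47; max(0, 40 - 47) = 0.
Homeowner 5: others sum to 32; max(0, 40 - 32) = 8.
Total collected = 14 + 0 + 0 + 0 + 8 = 22.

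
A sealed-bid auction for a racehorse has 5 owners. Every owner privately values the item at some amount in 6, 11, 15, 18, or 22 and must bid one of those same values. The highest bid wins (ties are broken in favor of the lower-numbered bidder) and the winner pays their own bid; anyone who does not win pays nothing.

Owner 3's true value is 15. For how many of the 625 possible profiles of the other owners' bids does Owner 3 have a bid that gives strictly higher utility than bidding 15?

Others bid (6, 6, 6, 6): truth gives 0; bid 11 gives 4 > 0. Violating.
Others bid (6, 6, 6, 11): truth gives 0; bid 11 gives 4 > 0. Violating.
Others bid (6, 6, 11, 6): truth gives 0; bid 11 gives 4 > 0. Violating.
Others bid (6, 6, 11, 11): truth gives 0; bid 11 gives 4 > 0. Violating.
Others bid (6, 6, 6, 15): truth gives 0; no alternative beats it.
Others bid (6, 6, 6, 18): truth gives 0; no alternative beats it.
(Checking all 625 profiles: 4 have a profitable deviation, 621 do not.)

4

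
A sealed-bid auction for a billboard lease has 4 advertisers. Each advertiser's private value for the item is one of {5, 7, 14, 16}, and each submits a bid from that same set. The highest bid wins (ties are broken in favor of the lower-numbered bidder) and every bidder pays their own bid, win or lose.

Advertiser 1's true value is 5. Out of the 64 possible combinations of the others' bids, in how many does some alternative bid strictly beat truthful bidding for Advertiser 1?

Others bid (5, 5, 7): truth gives -5; bid 7 gives -2 > -5. Violating.
Others bid (5, 7, 5): truth gives -5; bid 7 gives -2 > -5. Violating.
Others bid (5, 7, 7): truth gives -5; bid 7 gives -2 > -5. Violating.
Others bid (7, 5, 5): truth gives -5; bid 7 gives -2 > -5. Violating.
Others bid (5, 5, 5): truth gives 0; no alternative beats it.
Others bid (5, 5, 14): truth gives -5; no alternative beats it.
(Checking all 64 profiles: 7 have a profitable deviation, 57 do not.)

7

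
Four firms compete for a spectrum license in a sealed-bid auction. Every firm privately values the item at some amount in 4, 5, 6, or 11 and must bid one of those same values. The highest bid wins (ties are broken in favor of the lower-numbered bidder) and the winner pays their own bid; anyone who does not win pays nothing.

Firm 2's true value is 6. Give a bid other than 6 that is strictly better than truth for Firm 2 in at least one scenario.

Suppose Firm 1 bids 4, Firm 3 bids 4 and Firm 4 bids 4.
Bid 6: wins, pays 6, utility 6 - 6 = 0.
Bid 5: wins, pays 5, utility 6 - 5 = 1.
So bidding 5 beats truth here (1 > 0).

5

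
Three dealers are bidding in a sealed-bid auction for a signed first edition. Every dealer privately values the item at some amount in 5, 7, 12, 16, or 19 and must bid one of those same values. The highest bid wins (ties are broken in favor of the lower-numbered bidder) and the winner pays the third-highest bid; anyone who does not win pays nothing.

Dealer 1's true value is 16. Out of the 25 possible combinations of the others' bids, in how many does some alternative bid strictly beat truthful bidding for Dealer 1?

6

Others bid (5, 19): truth gives 0; bid 19 gives 11 > 0. Violating.
Others bid (7, 19): truth gives 0; bid 19 gives 9 > 0. Violating.
Others bid (12, 19): truth gives 0; bid 19 gives 4 > 0. Violating.
Others bid (19, 5): truth gives 0; bid 19 gives 11 > 0. Violating.
Others bid (5, 5): truth gives 11; no alternative beats it.
Others bid (5, 7): truth gives 11; no alternative beats it.
(Checking all 25 profiles: 6 have a profitable deviation, 19 do not.)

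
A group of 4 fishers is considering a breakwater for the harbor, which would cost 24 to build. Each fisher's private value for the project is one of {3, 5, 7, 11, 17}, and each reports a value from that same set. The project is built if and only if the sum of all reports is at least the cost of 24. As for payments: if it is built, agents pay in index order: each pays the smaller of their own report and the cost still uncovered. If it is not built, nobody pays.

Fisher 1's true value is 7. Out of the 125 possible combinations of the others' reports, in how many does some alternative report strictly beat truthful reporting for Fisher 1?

Others report (3, 3, 17): truth gives 0; report 3 gives 4 > 0. Violating.
Others report (3, 5, 11): truth gives 0; report 5 gives 2 > 0. Violating.
Others report (3, 5, 17): truth gives 0; report 3 gives 4 > 0. Violating.
Others report (3, 7, 11): truth gives 0; report 3 gives 4 > 0. Violating.
Others report (3, 3, 3): truth gives 0; no alternative beats it.
Others report (3, 3, 5): truth gives 0; no alternative beats it.
(Checking all 125 profiles: 99 have a profitable deviation, 26 do not.)

99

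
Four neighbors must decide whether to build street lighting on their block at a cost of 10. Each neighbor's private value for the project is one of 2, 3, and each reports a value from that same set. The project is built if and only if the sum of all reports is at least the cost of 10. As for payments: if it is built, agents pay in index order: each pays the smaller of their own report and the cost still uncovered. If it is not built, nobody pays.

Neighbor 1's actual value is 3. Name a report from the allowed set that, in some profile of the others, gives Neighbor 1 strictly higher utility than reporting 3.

Suppose Neighbor 2 reports 2, Neighbor 3 reports 3 and Neighbor 4 reports 3.
Report 3: project built, pays 3, utility 3 - 3 = 0.
Report 2: project built, pays 2, utility 3 - 2 = 1.
So reporting 2 beats truth here (1 > 0).

2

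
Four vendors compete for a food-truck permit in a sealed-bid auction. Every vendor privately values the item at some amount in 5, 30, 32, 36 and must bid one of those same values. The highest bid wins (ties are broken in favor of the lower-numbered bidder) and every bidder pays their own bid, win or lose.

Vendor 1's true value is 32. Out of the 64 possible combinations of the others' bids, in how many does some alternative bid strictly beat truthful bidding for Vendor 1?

45

Others bid (5, 5, 5): truth gives 0; bid 5 gives 27 > 0. Violating.
Others bid (5, 5, 30): truth gives 0; bid 30 gives 2 > 0. Violating.
Others bid (5, 5, 36): truth gives -32; bid 36 gives -4 > -32. Violating.
Others bid (5, 30, 5): truth gives 0; bid 30 gives 2 > 0. Violating.
Others bid (5, 5, 32): truth gives 0; no alternative beats it.
Others bid (5, 30, 32): truth gives 0; no alternative beats it.
(Checking all 64 profiles: 45 have a profitable deviation, 19 do not.)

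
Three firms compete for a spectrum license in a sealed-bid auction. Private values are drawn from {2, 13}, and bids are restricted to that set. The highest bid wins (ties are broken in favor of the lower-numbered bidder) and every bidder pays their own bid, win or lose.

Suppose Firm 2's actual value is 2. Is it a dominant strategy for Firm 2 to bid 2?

Yes

Check each profile of the others' bids and compare truth against every alternative bid.
Others bid (13, 2): truth gives -2, best alternative gives -13.
Others bid (13, 13): truth gives -2, best alternative gives -13.
Others bid (2, 2): truth gives -2, best alternative gives -11.
Others bid (2, 13): truth gives -2, best alternative gives -11.
In every case the truthful bid is at least as good as any alternative, so it is a dominant strategy.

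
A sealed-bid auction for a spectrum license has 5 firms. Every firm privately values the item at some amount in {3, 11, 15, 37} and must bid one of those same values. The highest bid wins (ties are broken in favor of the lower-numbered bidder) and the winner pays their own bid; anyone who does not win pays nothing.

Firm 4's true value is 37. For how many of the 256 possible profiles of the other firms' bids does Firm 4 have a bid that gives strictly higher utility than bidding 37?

24

Others bid (3, 3, 3, 3): truth gives 0; bid 11 gives 26 > 0. Violating.
Others bid (3, 3, 3, 11): truth gives 0; bid 11 gives 26 > 0. Violating.
Others bid (3, 3, 3, 15): truth gives 0; bid 15 gives 22 > 0. Violating.
Others bid (3, 3, 11, 3): truth gives 0; bid 15 gives 22 > 0. Violating.
Others bid (3, 3, 3, 37): truth gives 0; no alternative beats it.
Others bid (3, 3, 11, 37): truth gives 0; no alternative beats it.
(Checking all 256 profiles: 24 have a profitable deviation, 232 do not.)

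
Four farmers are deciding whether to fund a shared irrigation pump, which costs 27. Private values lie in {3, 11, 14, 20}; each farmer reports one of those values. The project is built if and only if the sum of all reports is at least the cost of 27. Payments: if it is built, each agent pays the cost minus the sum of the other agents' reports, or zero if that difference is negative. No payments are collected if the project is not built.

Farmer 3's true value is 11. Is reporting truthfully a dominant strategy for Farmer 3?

Yes

Check each profile of the others' reports and compare truth against every alternative report.
Others report (3, 11, 14): truth gives 11, best alternative gives 11.
Others report (3, 11, 20): truth gives 11, best alternative gives 11.
Others report (3, 14, 11): truth gives 11, best alternative gives 11.
Others report (3, 14, 14): truth gives 11, best alternative gives 11.
Others report (3, 14, 20): truth gives 11, best alternative gives 11.
Others report (3, 20, 11): truth gives 11, best alternative gives 11.
(Remaining 58 profiles checked similarly; truth is weakly best in each.)
In every case the truthful report is at least as good as any alternative, so it is a dominant strategy.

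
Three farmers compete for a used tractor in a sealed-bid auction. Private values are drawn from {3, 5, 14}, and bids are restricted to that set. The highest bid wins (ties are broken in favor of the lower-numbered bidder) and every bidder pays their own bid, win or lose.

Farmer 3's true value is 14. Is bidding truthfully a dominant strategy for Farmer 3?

No

Consider the case where Farmer 1 bids 3 and Farmer 2 bids 3.
Truthful bid 14: wins, pays 14, utility 14 - 14 = 0.
Bid 5 instead: wins, pays 5, utility 14 - 5 = 9.
Since 9 > 0, bidding 5 is strictly better here, so truthful bidding is not dominant.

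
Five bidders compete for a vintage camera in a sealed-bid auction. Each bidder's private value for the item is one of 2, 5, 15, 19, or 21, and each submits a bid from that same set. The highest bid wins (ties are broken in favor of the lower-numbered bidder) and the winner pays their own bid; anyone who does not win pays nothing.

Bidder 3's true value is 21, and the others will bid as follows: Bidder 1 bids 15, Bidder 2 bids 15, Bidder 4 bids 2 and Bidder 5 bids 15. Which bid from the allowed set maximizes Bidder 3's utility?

Bid 2: loses, pays 0, utility 0.
Bid 5: loses, pays 0, utility 0.
Bid 15: loses, pays 0, utility 0.
Bid 19: wins, pays 19, utility 21 - 19 = 2.
Bid 21: wins, pays 21, utility 21 - 21 = 0.
The best choice is 19 with utility 2.

19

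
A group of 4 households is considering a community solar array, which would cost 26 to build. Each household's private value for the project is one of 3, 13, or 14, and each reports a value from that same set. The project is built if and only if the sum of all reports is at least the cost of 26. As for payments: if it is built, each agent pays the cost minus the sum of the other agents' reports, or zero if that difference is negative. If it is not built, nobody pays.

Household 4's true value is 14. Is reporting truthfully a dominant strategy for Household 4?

Yes

Check each profile of the others' reports and compare truth against every alternative report.
Others report (3, 13, 13): truth gives 14, best alternative gives 14.
Others report (3, 13, 14): truth gives 14, best alternative gives 14.
Others report (3, 14, 13): truth gives 14, best alternative gives 14.
Others report (3, 14, 14): truth gives 14, best alternative gives 14.
Others report (13, 3, 13): truth gives 14, best alternative gives 14.
Others report (13, 3, 14): truth gives 14, best alternative gives 14.
(Remaining 21 profiles checked similarly; truth is weakly best in each.)
In every case the truthful report is at least as good as any alternative, so it is a dominant strategy.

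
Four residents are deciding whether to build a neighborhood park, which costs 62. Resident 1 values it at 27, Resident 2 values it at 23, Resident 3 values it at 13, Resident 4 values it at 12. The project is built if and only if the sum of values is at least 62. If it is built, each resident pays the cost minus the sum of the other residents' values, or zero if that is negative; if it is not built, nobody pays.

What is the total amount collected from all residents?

24

Total value 75 ≥ cost 62, so it is built.
Resident 1: others sum to 48; max(0, 62 - 48) = 14.
Resident 2: others sum to 52; max(0, 62 - 52) = 10.
Resident 3: others sum to 62; max(0, 62 - 62) = 0.
Resident 4: others sum to 63; max(0, 62 - 63) = 0.
Total collected = 14 + 10 + 0 + 0 = 24.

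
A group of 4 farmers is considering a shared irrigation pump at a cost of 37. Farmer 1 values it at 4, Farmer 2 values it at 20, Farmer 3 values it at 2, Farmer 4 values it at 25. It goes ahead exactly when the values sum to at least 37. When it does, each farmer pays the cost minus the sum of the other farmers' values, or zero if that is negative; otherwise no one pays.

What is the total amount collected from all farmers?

Total value 51 ≥ cost 37, so it is built.
Farmer 1: others sum to 47; max(0, 37 - 47) = 0.
Farmer 2: others sum to 31; max(0, 37 - 31) = 6.
Farmer 3: others sum to 49; max(0, 37 - 49) = 0.
Farmer 4: others sum to 26; max(0, 37 - 26) = 11.
Total collected = 0 + 6 + 0 + 11 = 17.

17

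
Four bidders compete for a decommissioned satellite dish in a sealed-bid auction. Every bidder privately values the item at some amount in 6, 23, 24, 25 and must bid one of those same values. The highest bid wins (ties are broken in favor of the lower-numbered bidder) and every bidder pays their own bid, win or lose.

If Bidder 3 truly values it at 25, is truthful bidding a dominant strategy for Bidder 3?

No

Consider the case where Bidder 1 bids 6, Bidder 2 bids 6 and Bidder 4 bids 6.
Truthful bid 25: wins, pays 25, utility 25 - 25 = 0.
Bid 23 instead: wins, pays 23, utility 25 - 23 = 2.
Since 2 > 0, bidding 23 is strictly better here, so truthful bidding is not dominant.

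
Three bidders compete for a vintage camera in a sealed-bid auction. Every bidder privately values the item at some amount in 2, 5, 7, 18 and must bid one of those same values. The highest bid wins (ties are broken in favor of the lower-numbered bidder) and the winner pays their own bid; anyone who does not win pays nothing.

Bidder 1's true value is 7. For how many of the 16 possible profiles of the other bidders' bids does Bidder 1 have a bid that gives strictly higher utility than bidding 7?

4

Others bid (2, 2): truth gives 0; bid 2 gives 5 > 0. Violating.
Others bid (2, 5): truth gives 0; bid 5 gives 2 > 0. Violating.
Others bid (5, 2): truth gives 0; bid 5 gives 2 > 0. Violating.
Others bid (5, 5): truth gives 0; bid 5 gives 2 > 0. Violating.
Others bid (2, 7): truth gives 0; no alternative beats it.
Others bid (2, 18): truth gives 0; no alternative beats it.
(Checking all 16 profiles: 4 have a profitable deviation, 12 do not.)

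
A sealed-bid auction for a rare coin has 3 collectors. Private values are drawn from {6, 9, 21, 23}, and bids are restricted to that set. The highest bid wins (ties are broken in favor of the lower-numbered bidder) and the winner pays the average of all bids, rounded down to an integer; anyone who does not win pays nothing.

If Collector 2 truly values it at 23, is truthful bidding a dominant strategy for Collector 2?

Consider the case where Collector 1 bids 6 and Collector 3 bids 6.
Truthful bid 23: wins, pays 11, utility 23 - 11 = 12.
Bid 9 instead: wins, pays 7, utility 23 - 7 = 16.
Since 16 > 12, bidding 9 is strictly better here, so truthful bidding is not dominant.

No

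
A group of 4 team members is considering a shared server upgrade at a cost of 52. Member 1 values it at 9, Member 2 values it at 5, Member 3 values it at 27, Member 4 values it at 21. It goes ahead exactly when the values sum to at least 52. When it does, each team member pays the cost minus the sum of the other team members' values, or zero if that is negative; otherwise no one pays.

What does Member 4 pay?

Total value 62 ≥ cost 52, so the project is built.
The other team members' values sum to 41.
Cost minus that sum is 52 - 41 = 11.

11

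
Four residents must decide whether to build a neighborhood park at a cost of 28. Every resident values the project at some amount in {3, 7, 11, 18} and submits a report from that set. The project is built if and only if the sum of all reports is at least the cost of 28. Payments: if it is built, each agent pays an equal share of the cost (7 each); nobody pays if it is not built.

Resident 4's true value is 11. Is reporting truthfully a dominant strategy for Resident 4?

No

Consider the case where Resident 1 reports 3, Resident 2 reports 3 and Resident 3 reports 7.
Truthful report 11: project not built, utility 0.
Report 18 instead: project built, pays 7, utility 11 - 7 = 4.
Since 4 > 0, reporting 18 is strictly better here, so truthful reporting is not dominant.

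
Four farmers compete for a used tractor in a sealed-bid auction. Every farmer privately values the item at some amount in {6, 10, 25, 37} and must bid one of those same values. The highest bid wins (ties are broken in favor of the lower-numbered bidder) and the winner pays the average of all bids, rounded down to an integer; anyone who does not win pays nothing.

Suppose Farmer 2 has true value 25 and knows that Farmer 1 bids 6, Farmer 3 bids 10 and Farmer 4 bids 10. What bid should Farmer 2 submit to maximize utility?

Bid 6: loses, pays 0, utility 0.
Bid 10: wins, pays 9, utility 25 - 9 = 16.
Bid 25: wins, pays 12, utility 25 - 12 = 13.
Bid 37: wins, pays 15, utility 25 - 15 = 10.
The best choice is 10 with utility 16.

10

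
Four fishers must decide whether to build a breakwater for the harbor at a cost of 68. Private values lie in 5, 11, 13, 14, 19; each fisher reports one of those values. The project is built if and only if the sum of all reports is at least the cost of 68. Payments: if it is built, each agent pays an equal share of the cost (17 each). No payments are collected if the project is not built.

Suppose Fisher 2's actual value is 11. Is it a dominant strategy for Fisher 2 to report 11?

Consider the case where Fisher 1 reports 19, Fisher 3 reports 19 and Fisher 4 reports 19.
Truthful report 11: project built, pays 17, utility 11 - 17 = -6.
Report 5 instead: project not built, utility 0.
Since 0 > -6, reporting 5 is strictly better here, so truthful reporting is not dominant.

No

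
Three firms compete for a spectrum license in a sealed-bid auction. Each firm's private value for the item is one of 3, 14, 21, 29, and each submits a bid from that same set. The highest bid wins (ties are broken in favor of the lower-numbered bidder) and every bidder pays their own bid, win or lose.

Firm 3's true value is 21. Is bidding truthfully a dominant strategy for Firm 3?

Consider the case where Firm 1 bids 3 and Firm 2 bids 3.
Truthful bid 21: wins, pays 21, utility 21 - 21 = 0.
Bid 14 instead: wins, pays 14, utility 21 - 14 = 7.
Since 7 > 0, bidding 14 is strictly better here, so truthful bidding is not dominant.

No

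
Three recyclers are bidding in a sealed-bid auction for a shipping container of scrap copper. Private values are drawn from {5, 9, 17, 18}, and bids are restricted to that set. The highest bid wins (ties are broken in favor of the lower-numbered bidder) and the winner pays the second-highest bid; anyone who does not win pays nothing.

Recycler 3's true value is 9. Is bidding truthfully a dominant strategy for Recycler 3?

Yes

Check each profile of the others' bids and compare truth against every alternative bid.
Others bid (5, 5): truth gives 4, best alternative gives 4.
Others bid (5, 9): truth gives 0, best alternative gives 0.
Others bid (5, 17): truth gives 0, best alternative gives 0.
Others bid (5, 18): truth gives 0, best alternative gives 0.
Others bid (9, 5): truth gives 0, best alternative gives 0.
Others bid (9, 9): truth gives 0, best alternative gives 0.
(Remaining 10 profiles checked similarly; truth is weakly best in each.)
In every case the truthful bid is at least as good as any alternative, so it is a dominant strategy.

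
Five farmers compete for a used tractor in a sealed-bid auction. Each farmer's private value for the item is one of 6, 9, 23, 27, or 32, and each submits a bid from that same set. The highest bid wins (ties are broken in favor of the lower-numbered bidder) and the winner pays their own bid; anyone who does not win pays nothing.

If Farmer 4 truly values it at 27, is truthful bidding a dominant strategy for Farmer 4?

No

Consider the case where Farmer 1 bids 6, Farmer 2 bids 6, Farmer 3 bids 6 and Farmer 5 bids 6.
Truthful bid 27: wins, pays 27, utility 27 - 27 = 0.
Bid 9 instead: wins, pays 9, utility 27 - 9 = 18.
Since 18 > 0, bidding 9 is strictly better here, so truthful bidding is not dominant.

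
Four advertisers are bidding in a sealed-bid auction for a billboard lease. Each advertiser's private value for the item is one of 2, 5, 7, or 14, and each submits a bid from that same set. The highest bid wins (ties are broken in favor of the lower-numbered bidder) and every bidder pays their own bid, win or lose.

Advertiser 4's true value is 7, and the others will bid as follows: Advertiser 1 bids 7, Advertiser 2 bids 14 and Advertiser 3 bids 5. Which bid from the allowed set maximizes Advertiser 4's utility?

Bid 2: loses but pays 2, utility -2.
Bid 5: loses but pays 5, utility -5.
Bid 7: loses but pays 7, utility -7.
Bid 14: loses but pays 14, utility -14.
The best choice is 2 with utility -2.

2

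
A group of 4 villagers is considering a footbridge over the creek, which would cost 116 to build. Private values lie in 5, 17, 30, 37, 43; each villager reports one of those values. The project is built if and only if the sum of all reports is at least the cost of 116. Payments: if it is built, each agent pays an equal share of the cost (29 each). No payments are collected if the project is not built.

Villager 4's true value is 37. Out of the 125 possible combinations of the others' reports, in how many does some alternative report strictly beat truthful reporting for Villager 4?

Others report (5, 30, 43): truth gives 0; report 43 gives 8 > 0. Violating.
Others report (5, 43, 30): truth gives 0; report 43 gives 8 > 0. Violating.
Others report (17, 17, 43): truth gives 0; report 43 gives 8 > 0. Violating.
Others report (17, 30, 30): truth gives 0; report 43 gives 8 > 0. Violating.
Others report (5, 5, 5): truth gives 0; no alternative beats it.
Others report (5, 5, 17): truth gives 0; no alternative beats it.
(Checking all 125 profiles: 12 have a profitable deviation, 113 do not.)

12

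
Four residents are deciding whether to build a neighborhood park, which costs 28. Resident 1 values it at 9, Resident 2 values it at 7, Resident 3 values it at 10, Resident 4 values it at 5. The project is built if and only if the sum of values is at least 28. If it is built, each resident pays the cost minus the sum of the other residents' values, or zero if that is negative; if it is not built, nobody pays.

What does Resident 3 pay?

Total value 31 ≥ cost 28, so the project is built.
The other residents' values sum to 21.
Cost minus that sum is 28 - 21 = 7.

7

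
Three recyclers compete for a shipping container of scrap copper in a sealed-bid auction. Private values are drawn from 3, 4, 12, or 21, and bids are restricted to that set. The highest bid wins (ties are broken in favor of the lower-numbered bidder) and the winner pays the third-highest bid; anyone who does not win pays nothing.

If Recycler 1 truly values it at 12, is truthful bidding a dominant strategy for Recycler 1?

No

Consider the case where Recycler 2 bids 3 and Recycler 3 bids 21.
Truthful bid 12: loses, pays 0, utility 0.
Bid 21 instead: wins, pays 3, utility 12 - 3 = 9.
Since 9 > 0, bidding 21 is strictly better here, so truthful bidding is not dominant.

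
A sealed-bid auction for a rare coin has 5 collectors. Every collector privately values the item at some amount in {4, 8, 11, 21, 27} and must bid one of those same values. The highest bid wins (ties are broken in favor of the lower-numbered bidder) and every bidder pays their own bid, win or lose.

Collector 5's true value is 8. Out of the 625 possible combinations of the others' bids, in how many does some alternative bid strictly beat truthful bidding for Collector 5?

624

Others bid (4, 4, 4, 8): truth gives -8; bid 11 gives -3 > -8. Violating.
Others bid (4, 4, 4, 11): truth gives -8; bid 4 gives -4 > -8. Violating.
Others bid (4, 4, 4, 21): truth gives -8; bid 4 gives -4 > -8. Violating.
Others bid (4, 4, 4, 27): truth gives -8; bid 4 gives -4 > -8. Violating.
Others bid (4, 4, 4, 4): truth gives 0; no alternative beats it.
(Checking all 625 profiles: 624 have a profitable deviation, 1 does not.)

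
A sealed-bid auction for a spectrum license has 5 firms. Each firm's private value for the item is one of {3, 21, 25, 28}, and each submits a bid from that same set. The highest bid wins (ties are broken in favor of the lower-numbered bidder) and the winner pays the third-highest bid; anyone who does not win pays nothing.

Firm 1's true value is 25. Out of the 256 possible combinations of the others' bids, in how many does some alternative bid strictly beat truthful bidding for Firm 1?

Others bid (3, 3, 3, 28): truth gives 0; bid 28 gives 22 > 0. Violating.
Others bid (3, 3, 21, 28): truth gives 0; bid 28 gives 4 > 0. Violating.
Others bid (3, 3, 28, 3): truth gives 0; bid 28 gives 22 > 0. Violating.
Others bid (3, 3, 28, 21): truth gives 0; bid 28 gives 4 > 0. Violating.
Others bid (3, 3, 3, 3): truth gives 22; no alternative beats it.
Others bid (3, 3, 3, 21): truth gives 22; no alternative beats it.
(Checking all 256 profiles: 32 have a profitable deviation, 224 do not.)

32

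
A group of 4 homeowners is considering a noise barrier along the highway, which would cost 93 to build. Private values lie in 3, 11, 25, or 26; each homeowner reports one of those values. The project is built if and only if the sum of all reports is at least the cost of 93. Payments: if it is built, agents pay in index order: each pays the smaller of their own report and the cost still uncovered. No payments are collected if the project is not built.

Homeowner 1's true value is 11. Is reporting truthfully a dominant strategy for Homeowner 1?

Check each profile of the others' reports and compare truth against every alternative report.
Others report (3, 3, 3): truth gives 0, best alternative gives 0.
Others report (3, 3, 11): truth gives 0, best alternative gives 0.
Others report (3, 3, 25): truth gives 0, best alternative gives 0.
Others report (3, 3, 26): truth gives 0, best alternative gives 0.
Others report (3, 11, 3): truth gives 0, best alternative gives 0.
Others report (3, 11, 11): truth gives 0, best alternative gives 0.
(Remaining 58 profiles checked similarly; truth is weakly best in each.)
In every case the truthful report is at least as good as any alternative, so it is a dominant strategy.

Yes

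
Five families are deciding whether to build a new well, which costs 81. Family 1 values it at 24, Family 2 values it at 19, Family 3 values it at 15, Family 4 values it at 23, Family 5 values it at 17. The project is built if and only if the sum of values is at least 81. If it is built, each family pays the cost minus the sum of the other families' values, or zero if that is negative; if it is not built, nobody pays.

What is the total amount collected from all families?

Total value 98 ≥ cost 81, so it is built.
Family 1: others sum to 74; max(0, 81 - 74) = 7.
Family 2: others sum to 79; max(0, 81 - 79) = 2.
Family 3: others sum to 83; max(0, 81 - 83) = 0.
Family 4: others sum to 75; max(0, 81 - 75) = 6.
Family 5: others sum to 81; max(0, 81 - 81) = 0.
Total collected = 7 + 2 + 0 + 6 + 0 = 15.

15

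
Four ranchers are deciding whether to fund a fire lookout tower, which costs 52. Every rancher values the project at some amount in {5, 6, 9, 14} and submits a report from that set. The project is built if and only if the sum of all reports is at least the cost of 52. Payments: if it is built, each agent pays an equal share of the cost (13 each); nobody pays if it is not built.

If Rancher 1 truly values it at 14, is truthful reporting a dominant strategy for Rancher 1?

Check each profile of the others' reports and compare truth against every alternative report.
Others report (14, 14, 14): truth gives 1, best alternative gives 0.
Others report (5, 5, 5): truth gives 0, best alternative gives 0.
Others report (5, 5, 6): truth gives 0, best alternative gives 0.
Others report (5, 5, 9): truth gives 0, best alternative gives 0.
Others report (5, 5, 14): truth gives 0, best alternative gives 0.
Others report (5, 6, 5): truth gives 0, best alternative gives 0.
(Remaining 58 profiles checked similarly; truth is weakly best in each.)
In every case the truthful report is at least as good as any alternative, so it is a dominant strategy.

Yes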